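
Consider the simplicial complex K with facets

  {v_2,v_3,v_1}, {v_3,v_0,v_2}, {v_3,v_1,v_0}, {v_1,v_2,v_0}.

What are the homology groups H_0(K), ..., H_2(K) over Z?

H_0 ≅ Z,  H_1 = 0,  H_2 ≅ Z.

Take the total order v_0 < v_1 < v_2 < v_3 on the vertex set. Then K (dimension 2) consists of the simplices:

  0-simplices (4): [v_0], [v_1], [v_2], [v_3]
  1-simplices (6): [v_0,v_1], [v_0,v_2], [v_0,v_3], [v_1,v_2], [v_1,v_3], [v_2,v_3]
  2-simplices (4): [v_0,v_1,v_2], [v_0,v_1,v_3], [v_0,v_2,v_3], [v_1,v_2,v_3]

Hence C_0 ≅ Z^4, C_1 ≅ Z^6, C_2 ≅ Z^4.

Boundary ∂_1: C_1 → C_0 maps an edge to its endpoints' difference, ∂[p,q] = q − p. For instance
  ∂[v_0,v_3] = [v_3] − [v_0].
This gives a 4×6 integer matrix of rank 3; reducing to Smith normal form yields diagonal entries (1,1,1).

Boundary ∂_2: C_2 → C_1 maps a triangle to the signed sum of its edges. For instance
  ∂[v_1,v_2,v_3] = [v_2,v_3] − [v_1,v_3] + [v_1,v_2],
  ∂[v_0,v_2,v_3] = [v_2,v_3] − [v_0,v_3] + [v_0,v_2].
The 6×4 boundary matrix has rank 3 and Smith normal form diag(1,1,1).

Now H_k = ker ∂_k / im ∂_{k+1}, so:

  H_0: rank C_0 − rank ∂_1 = 4 − 3 = 1, and the invariant factors of ∂_1 are all 1, so H_0 = Z.
  H_1: rank ker ∂_1 − rank ∂_2 = (6 − 3) − 3 = 0, and the invariant factors of ∂_2 are all 1, so H_1 = 0.
  H_2: rank ker ∂_2 − rank ∂_3 = (4 − 3) − 0 = 1, and there is no ∂_3, so H_2 = Z.

(K is a triangulation of the 2-sphere S^2.)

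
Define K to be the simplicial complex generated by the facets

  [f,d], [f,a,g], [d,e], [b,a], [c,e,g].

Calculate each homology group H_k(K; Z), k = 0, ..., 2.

H_0 ≅ Z,  H_1 ≅ Z,  H_2 = 0.

We work with the vertex ordering a < b < c < d < e < f < g. The simplices of K, each written with vertices in increasing order, are:

  0-simplices (7): a, b, c, d, e, f, g
  1-simplices (9): ab, af, ag, ce, cg, de, df, eg, fg
  2-simplices (2): afg, ceg

Hence C_0 ≅ Z^7, C_1 ≅ Z^9, C_2 ≅ Z^2.

The boundary map ∂_1: C_1 → C_0 sends each edge [p,q] (with p < q) to q − p. For instance
  ∂af = f − a.
The resulting 7×9 matrix has rank 6, and its Smith normal form has invariant factors (1,1,1,1,1,1).

Boundary ∂_2: C_2 → C_1 acts by ∂[p,q,r] = [q,r] − [p,r] + [p,q]. For instance
  ∂ceg = eg − cg + ce,
  ∂afg = fg − ag + af.
As a 9×2 matrix over Z this has rank 2, with invariant factors (1,1).

From H_k ≅ ker(∂_k) / im(∂_{k+1}) we obtain:

  H_0: rank C_0 − rank ∂_1 = 7 − 6 = 1, and the invariant factors of ∂_1 are all 1, so H_0 = Z.
  H_1: rank ker ∂_1 − rank ∂_2 = (9 − 6) − 2 = 1, and the invariant factors of ∂_2 are all 1, so H_1 = Z.
  H_2: rank ker ∂_2 − rank ∂_3 = (2 − 2) − 0 = 0, and there is no ∂_3, so H_2 = 0.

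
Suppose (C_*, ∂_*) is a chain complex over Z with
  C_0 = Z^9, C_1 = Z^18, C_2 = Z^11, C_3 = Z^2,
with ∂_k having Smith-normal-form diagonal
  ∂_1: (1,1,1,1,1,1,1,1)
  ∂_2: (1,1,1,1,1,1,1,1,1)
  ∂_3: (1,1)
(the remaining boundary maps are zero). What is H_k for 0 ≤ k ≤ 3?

H_0 = Z,  H_1 = Z,  H_2 = 0,  H_3 = 0.

H_0: b_0 = 9 − 0 − 8 = 1; torsion from ∂_1 factors > 1: none. So H_0 = Z.
H_1: b_1 = 18 − 8 − 9 = 1; torsion from ∂_2 factors > 1: none. So H_1 = Z.
H_2: b_2 = 11 − 9 − 2 = 0; torsion from ∂_3 factors > 1: none. So H_2 = 0.
H_3: b_3 = 2 − 2 − 0 = 0; torsion from ∂_4 factors > 1: none. So H_3 = 0.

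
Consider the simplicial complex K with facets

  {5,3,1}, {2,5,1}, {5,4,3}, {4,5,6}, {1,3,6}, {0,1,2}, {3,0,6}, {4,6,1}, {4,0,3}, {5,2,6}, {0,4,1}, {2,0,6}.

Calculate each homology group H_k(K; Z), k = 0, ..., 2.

Order the vertices as 0 < 1 < 2 < 3 < 4 < 5 < 6. Listing each simplex with vertices in this order, K has dimension 2 with simplices:

  0-simplices (7): [0], [1], [2], [3], [4], [5], [6]
  1-simplices (18): [0,1], [0,2], [0,3], [0,4], [0,6], [1,2], [1,3], [1,4], [1,5], [1,6], [2,5], [2,6], [3,4], [3,5], [3,6], [4,5], [4,6], [5,6]
  2-simplices (12): [0,1,2], [0,1,4], [0,2,6], [0,3,4], [0,3,6], [1,2,5], [1,3,5], [1,3,6], [1,4,6], [2,5,6], [3,4,5], [4,5,6]

Hence C_0 ≅ Z^7, C_1 ≅ Z^18, C_2 ≅ Z^12.

The boundary map ∂_1: C_1 → C_0 is given by ∂[p,q] = [q] − [p].
This gives a 7×18 integer matrix of rank 6; reducing to Smith normal form yields diagonal entries (1,1,1,1,1,1).

∂_2: C_2 → C_1 sends each 2-simplex [p,q,r] to [q,r] − [p,r] + [p,q]. For instance
  ∂[4,5,6] = [5,6] − [4,6] + [4,5],
  ∂[1,3,5] = [3,5] − [1,5] + [1,3].
The resulting 18×12 matrix has rank 12, and its Smith normal form has invariant factors (1,1,1,1,1,1,1,1,1,1,1,2).

From H_k ≅ ker(∂_k) / im(∂_{k+1}) we obtain:

  H_0: rank C_0 − rank ∂_1 = 7 − 6 = 1, and the invariant factors of ∂_1 are all 1, so H_0 = Z.
  H_1: rank ker ∂_1 − rank ∂_2 = (18 − 6) − 12 = 0, and ∂_2 has invariant factor 2 > 1, so H_1 = Z/2.
  H_2: rank ker ∂_2 − rank ∂_3 = (12 − 12) − 0 = 0, and there is no ∂_3, so H_2 = 0.

H_0 ≅ Z,  H_1 ≅ Z/2,  H_2 = 0.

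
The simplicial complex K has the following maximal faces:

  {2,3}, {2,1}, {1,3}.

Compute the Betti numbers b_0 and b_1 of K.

Order the vertices as 1 < 2 < 3. Listing each simplex with vertices in this order, K has dimension 1 with simplices:

  0-simplices (3): [1], [2], [3]
  1-simplices (3): [1,2], [1,3], [2,3]

Hence C_0 ≅ Z^3, C_1 ≅ Z^3.

∂_1: C_1 → C_0 sends each edge [p,q] (with p < q) to q − p. For instance
  ∂[1,2] = [2] − [1].
This gives a 3×3 integer matrix of rank 2; reducing to Smith normal form yields diagonal entries (1,1).

Reading off H_k = ker ∂_k / im ∂_{k+1}:

  H_0: rank C_0 − rank ∂_1 = 3 − 2 = 1, and the invariant factors of ∂_1 are all 1, so H_0 ≅ Z.
  H_1: rank ker ∂_1 − rank ∂_2 = (3 − 2) − 0 = 1, and there is no ∂_2, so H_1 ≅ Z.

(K is a triangulation of the circle S^1.)

Hence the Betti numbers are b_0 = 1, b_1 = 1.

b_0 = 1, b_1 = 1.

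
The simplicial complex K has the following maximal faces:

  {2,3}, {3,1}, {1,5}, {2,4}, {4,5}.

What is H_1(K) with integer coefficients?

H_1 ≅ Z.

Fix the vertex order 1 < 2 < 3 < 4 < 5 and write every simplex with vertices in increasing order. Then dim K = 1 and the simplices of K are:

  0-simplices (5): [1], [2], [3], [4], [5]
  1-simplices (5): [1,3], [1,5], [2,3], [2,4], [4,5]

so the chain groups are C_0 ≅ Z^5, C_1 ≅ Z^5.

Boundary ∂_1: C_1 → C_0 is given by ∂[p,q] = [q] − [p].
The 5×5 boundary matrix has rank 4 and Smith normal form diag(1,1,1,1).

Now H_k = ker ∂_k / im ∂_{k+1}, so:

  H_1: rank ker ∂_1 − rank ∂_2 = (5 − 4) − 0 = 1, and there is no ∂_2, so H_1 ≅ Z.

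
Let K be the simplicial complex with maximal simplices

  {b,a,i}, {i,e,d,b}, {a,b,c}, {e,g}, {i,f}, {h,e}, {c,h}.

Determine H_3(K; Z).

H_3 = 0.

Take the total order a < b < c < d < e < f < g < h < i on the vertex set. Then K (dimension 3) consists of the simplices:

  0-simplices (9): a, b, c, d, e, f, g, h, i
  1-simplices (14): ab, ac, ai, bc, bd, be, bi, ch, de, di, eg, eh, ei, fi
  2-simplices (6): abc, abi, bde, bdi, bei, dei
  3-simplices (1): bdei

giving chain groups C_0 ≅ Z^9, C_1 ≅ Z^14, C_2 ≅ Z^6, C_3 ≅ Z^1.

Boundary ∂_1: C_1 → C_0 sends each edge [p,q] (with p < q) to q − p. For instance
  ∂ch = h − c.
This gives a 9×14 integer matrix of rank 8; reducing to Smith normal form yields diagonal entries (1,1,1,1,1,1,1,1).

Boundary ∂_2: C_2 → C_1 maps a triangle to the signed sum of its edges. For instance
  ∂dei = ei − di + de,
  ∂bei = ei − bi + be.
The 14×6 boundary matrix has rank 5 and Smith normal form diag(1,1,1,1,1).

Boundary ∂_3: C_3 → C_2 sends each 3-simplex σ to the alternating sum Σ_i (−1)^i (σ with its i-th vertex removed). For instance
  ∂bdei = dei − bei + bdi − bde.
This gives a 6×1 integer matrix of rank 1; reducing to Smith normal form yields diagonal entries (1).

Computing H_k = (kernel of ∂_k) / (image of ∂_{k+1}):

  H_3: rank ker ∂_3 − rank ∂_4 = (1 − 1) − 0 = 0, and there is no ∂_4, so H_3 ≅ 0.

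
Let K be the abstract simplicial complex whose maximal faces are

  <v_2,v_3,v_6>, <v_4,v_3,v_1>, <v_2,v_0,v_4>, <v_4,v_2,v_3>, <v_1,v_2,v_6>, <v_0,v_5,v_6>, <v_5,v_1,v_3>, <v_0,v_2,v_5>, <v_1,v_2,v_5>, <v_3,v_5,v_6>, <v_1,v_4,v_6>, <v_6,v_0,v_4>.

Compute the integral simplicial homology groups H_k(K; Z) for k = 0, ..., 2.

We work with the vertex ordering v_0 < v_1 < v_2 < v_3 < v_4 < v_5 < v_6. The simplices of K, each written with vertices in increasing order, are:

  0-simplices (7): [v_0], [v_1], [v_2], [v_3], [v_4], [v_5], [v_6]
  1-simplices (18): (18 of them)
  2-simplices (12): (12 of them)

so the chain groups are C_0 ≅ Z^7, C_1 ≅ Z^18, C_2 ≅ Z^12.

The boundary map ∂_1: C_1 → C_0 sends each edge [p,q] (with p < q) to q − p.
As a 7×18 matrix over Z this has rank 6, with invariant factors (1,1,1,1,1,1).

The boundary map ∂_2: C_2 → C_1 acts by ∂[p,q,r] = [q,r] − [p,r] + [p,q]. For instance
  ∂[v_3,v_5,v_6] = [v_5,v_6] − [v_3,v_6] + [v_3,v_5],
  ∂[v_1,v_3,v_5] = [v_3,v_5] − [v_1,v_5] + [v_1,v_3].
The resulting 18×12 matrix has rank 12, and its Smith normal form has invariant factors (1,1,1,1,1,1,1,1,1,1,1,2).

Computing H_k = (kernel of ∂_k) / (image of ∂_{k+1}):

  H_0: rank C_0 − rank ∂_1 = 7 − 6 = 1, and the invariant factors of ∂_1 are all 1, so H_0 = Z.
  H_1: rank ker ∂_1 − rank ∂_2 = (18 − 6) − 12 = 0, and ∂_2 has invariant factor 2 > 1, so H_1 = Z/2Z.
  H_2: rank ker ∂_2 − rank ∂_3 = (12 − 12) − 0 = 0, and there is no ∂_3, so H_2 = 0.

H_0 ≅ Z,  H_1 ≅ Z/2Z,  H_2 = 0.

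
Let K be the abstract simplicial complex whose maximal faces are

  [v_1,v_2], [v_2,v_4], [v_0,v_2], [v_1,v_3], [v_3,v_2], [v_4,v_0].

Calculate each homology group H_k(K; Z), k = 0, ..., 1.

H_0 ≅ Z,  H_1 ≅ Z^2.

Fix the vertex order v_0 < v_1 < v_2 < v_3 < v_4 and write every simplex with vertices in increasing order. Then dim K = 1 and the simplices of K are:

  0-simplices (5): [v_0], [v_1], [v_2], [v_3], [v_4]
  1-simplices (6): [v_0,v_2], [v_0,v_4], [v_1,v_2], [v_1,v_3], [v_2,v_3], [v_2,v_4]

so the chain groups are C_0 ≅ Z^5, C_1 ≅ Z^6.

The boundary map ∂_1: C_1 → C_0 maps an edge to its endpoints' difference, ∂[p,q] = q − p. For instance
  ∂[v_2,v_3] = [v_3] − [v_2].
The resulting 5×6 matrix has rank 4, and its Smith normal form has invariant factors (1,1,1,1).

Reading off H_k = ker ∂_k / im ∂_{k+1}:

  H_0: rank C_0 − rank ∂_1 = 5 − 4 = 1, and the invariant factors of ∂_1 are all 1, so H_0 = Z.
  H_1: rank ker ∂_1 − rank ∂_2 = (6 − 4) − 0 = 2, and there is no ∂_2, so H_1 = Z^2.

As a check, the Euler characteristic is 5 − 6 = -1, which agrees with 1 − 2 = -1.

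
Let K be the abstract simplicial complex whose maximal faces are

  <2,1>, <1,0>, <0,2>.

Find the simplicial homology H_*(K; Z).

K has 3 vertices, 3 edges.
rank ∂_0 = 0, rank ∂_1 = 2 ⇒ b_0 = 3 − 0 − 2 = 1; all invariant factors of ∂_1 are 1 so no torsion. So H_0 = Z.
rank ∂_1 = 2, rank ∂_2 = 0 ⇒ b_1 = 3 − 2 − 0 = 1. So H_1 = Z.

H_0 = Z,  H_1 = Z.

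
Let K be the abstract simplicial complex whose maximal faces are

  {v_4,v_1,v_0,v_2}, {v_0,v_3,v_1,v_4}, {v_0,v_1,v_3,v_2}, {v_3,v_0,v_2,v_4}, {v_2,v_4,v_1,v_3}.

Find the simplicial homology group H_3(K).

We work with the vertex ordering v_0 < v_1 < v_2 < v_3 < v_4. The simplices of K, each written with vertices in increasing order, are:

  0-simplices (5): [v_0], [v_1], [v_2], [v_3], [v_4]
  1-simplices (10): [v_0,v_1], [v_0,v_2], [v_0,v_3], [v_0,v_4], [v_1,v_2], [v_1,v_3], [v_1,v_4], [v_2,v_3], [v_2,v_4], [v_3,v_4]
  2-simplices (10): [v_0,v_1,v_2], [v_0,v_1,v_3], [v_0,v_1,v_4], [v_0,v_2,v_3], [v_0,v_2,v_4], [v_0,v_3,v_4], [v_1,v_2,v_3], [v_1,v_2,v_4], [v_1,v_3,v_4], [v_2,v_3,v_4]
  3-simplices (5): [v_0,v_1,v_2,v_3], [v_0,v_1,v_2,v_4], [v_0,v_1,v_3,v_4], [v_0,v_2,v_3,v_4], [v_1,v_2,v_3,v_4]

Hence C_0 ≅ Z^5, C_1 ≅ Z^10, C_2 ≅ Z^10, C_3 ≅ Z^5.

Boundary ∂_1: C_1 → C_0 maps an edge to its endpoints' difference, ∂[p,q] = q − p.
The resulting 5×10 matrix has rank 4, and its Smith normal form has invariant factors (1,1,1,1).

Boundary ∂_2: C_2 → C_1 sends each 2-simplex [p,q,r] to [q,r] − [p,r] + [p,q]. For instance
  ∂[v_2,v_3,v_4] = [v_3,v_4] − [v_2,v_4] + [v_2,v_3],
  ∂[v_1,v_2,v_3] = [v_2,v_3] − [v_1,v_3] + [v_1,v_2].
As a 10×10 matrix over Z this has rank 6, with invariant factors (1,1,1,1,1,1).

∂_3: C_3 → C_2 sends each 3-simplex σ to the alternating sum Σ_i (−1)^i (σ with its i-th vertex removed). For instance
  ∂[v_0,v_1,v_2,v_3] = [v_1,v_2,v_3] − [v_0,v_2,v_3] + [v_0,v_1,v_3] − [v_0,v_1,v_2],
  ∂[v_0,v_2,v_3,v_4] = [v_2,v_3,v_4] − [v_0,v_3,v_4] + [v_0,v_2,v_4] − [v_0,v_2,v_3].
As a 10×5 matrix over Z this has rank 4, with invariant factors (1,1,1,1).

Reading off H_k = ker ∂_k / im ∂_{k+1}:

  H_3: rank ker ∂_3 − rank ∂_4 = (5 − 4) − 0 = 1, and there is no ∂_4, so H_3 ≅ Z.

H_3 ≅ Z.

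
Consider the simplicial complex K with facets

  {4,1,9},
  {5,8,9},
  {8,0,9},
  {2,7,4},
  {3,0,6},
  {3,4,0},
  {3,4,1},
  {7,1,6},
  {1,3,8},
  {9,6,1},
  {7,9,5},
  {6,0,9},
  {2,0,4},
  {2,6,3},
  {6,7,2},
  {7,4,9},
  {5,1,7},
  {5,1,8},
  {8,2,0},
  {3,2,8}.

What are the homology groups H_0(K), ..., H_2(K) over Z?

H_0 = Z,  H_1 = Z ⊕ Z/2Z,  H_2 = 0.

Take the total order 0 < 1 < 2 < 3 < 4 < 5 < 6 < 7 < 8 < 9 on the vertex set. Then K (dimension 2) consists of the simplices:

  0-simplices (10): [0], [1], [2], [3], [4], [5], [6], [7], [8], [9]
  1-simplices (30): (30 of them)
  2-simplices (20): (20 of them)

so the chain groups are C_0 ≅ Z^10, C_1 ≅ Z^30, C_2 ≅ Z^20.

∂_1: C_1 → C_0 sends each edge [p,q] (with p < q) to q − p. For instance
  ∂[6,7] = [7] − [6].
As a 10×30 matrix over Z this has rank 9, with invariant factors (1,1,1,1,1,1,1,1,1).

∂_2: C_2 → C_1 acts by ∂[p,q,r] = [q,r] − [p,r] + [p,q]. For instance
  ∂[1,5,8] = [5,8] − [1,8] + [1,5],
  ∂[1,5,7] = [5,7] − [1,7] + [1,5].
The 30×20 boundary matrix has rank 20 and Smith normal form diag(1,1,1,1,1,1,1,1,1,1,1,1,1,1,1,1,1,1,1,2).

From H_k ≅ ker(∂_k) / im(∂_{k+1}) we obtain:

  H_0: rank C_0 − rank ∂_1 = 10 − 9 = 1, and the invariant factors of ∂_1 are all 1, so H_0 ≅ Z.
  H_1: rank ker ∂_1 − rank ∂_2 = (30 − 9) − 20 = 1, and ∂_2 has invariant factor 2 > 1, so H_1 ≅ Z ⊕ Z/2Z.
  H_2: rank ker ∂_2 − rank ∂_3 = (20 − 20) − 0 = 0, and there is no ∂_3, so H_2 ≅ 0.

As a check, the Euler characteristic is 10 − 30 + 20 = 0, which agrees with 1 − 1 + 0 = 0.
(K is a triangulation of the Klein bottle.)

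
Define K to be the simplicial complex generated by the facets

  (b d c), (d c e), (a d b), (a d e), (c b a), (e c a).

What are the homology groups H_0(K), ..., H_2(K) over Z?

H_0 = Z,  H_1 = 0,  H_2 = Z.

Order the vertices as a < b < c < d < e. Listing each simplex with vertices in this order, K has dimension 2 with simplices:

  0-simplices (5): a, b, c, d, e
  1-simplices (9): ab, ac, ad, ae, bc, bd, cd, ce, de
  2-simplices (6): abc, abd, ace, ade, bcd, cde

giving chain groups C_0 ≅ Z^5, C_1 ≅ Z^9, C_2 ≅ Z^6.

The boundary map ∂_1: C_1 → C_0 sends each edge [p,q] (with p < q) to q − p. For instance
  ∂ce = e − c.
The resulting 5×9 matrix has rank 4, and its Smith normal form has invariant factors (1,1,1,1).

The boundary map ∂_2: C_2 → C_1 acts by ∂[p,q,r] = [q,r] − [p,r] + [p,q]. For instance
  ∂abc = bc − ac + ab,
  ∂ade = de − ae + ad.
The resulting 9×6 matrix has rank 5, and its Smith normal form has invariant factors (1,1,1,1,1).

Computing H_k = (kernel of ∂_k) / (image of ∂_{k+1}):

  H_0: rank C_0 − rank ∂_1 = 5 − 4 = 1, and the invariant factors of ∂_1 are all 1, so H_0 ≅ Z.
  H_1: rank ker ∂_1 − rank ∂_2 = (9 − 4) − 5 = 0, and the invariant factors of ∂_2 are all 1, so H_1 ≅ 0.
  H_2: rank ker ∂_2 − rank ∂_3 = (6 − 5) − 0 = 1, and there is no ∂_3, so H_2 ≅ Z.

(K is a triangulation of the 2-sphere S^2.)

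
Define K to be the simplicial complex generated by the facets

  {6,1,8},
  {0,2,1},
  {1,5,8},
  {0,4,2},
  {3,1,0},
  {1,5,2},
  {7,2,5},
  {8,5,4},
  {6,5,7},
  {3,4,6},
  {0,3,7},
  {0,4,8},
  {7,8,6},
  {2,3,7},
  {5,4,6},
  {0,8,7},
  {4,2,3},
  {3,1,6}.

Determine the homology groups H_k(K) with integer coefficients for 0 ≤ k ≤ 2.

H_0 ≅ Z,  H_1 ≅ Z × Z/2,  H_2 = 0.

Take the total order 0 < 1 < 2 < 3 < 4 < 5 < 6 < 7 < 8 on the vertex set. Then K (dimension 2) consists of the simplices:

  0-simplices (9): [0], [1], [2], [3], [4], [5], [6], [7], [8]
  1-simplices (27): (27 of them)
  2-simplices (18): [0,1,2], [0,1,3], [0,2,4], [0,3,7], [0,4,8], [0,7,8], [1,2,5], [1,3,6], [1,5,8], [1,6,8], [2,3,4], [2,3,7], [2,5,7], [3,4,6], [4,5,6], [4,5,8], [5,6,7], [6,7,8]

Hence C_0 ≅ Z^9, C_1 ≅ Z^27, C_2 ≅ Z^18.

Boundary ∂_1: C_1 → C_0 is given by ∂[p,q] = [q] − [p].
The 9×27 boundary matrix has rank 8 and Smith normal form diag(1,1,1,1,1,1,1,1).

The boundary map ∂_2: C_2 → C_1 maps a triangle to the signed sum of its edges. For instance
  ∂[0,1,3] = [1,3] − [0,3] + [0,1],
  ∂[4,5,6] = [5,6] − [4,6] + [4,5].
The resulting 27×18 matrix has rank 18, and its Smith normal form has invariant factors (1,1,1,1,1,1,1,1,1,1,1,1,1,1,1,1,1,2).

Reading off H_k = ker ∂_k / im ∂_{k+1}:

  H_0: rank C_0 − rank ∂_1 = 9 − 8 = 1, and the invariant factors of ∂_1 are all 1, so H_0 ≅ Z.
  H_1: rank ker ∂_1 − rank ∂_2 = (27 − 8) − 18 = 1, and ∂_2 has invariant factor 2 > 1, so H_1 ≅ Z × Z/2.
  H_2: rank ker ∂_2 − rank ∂_3 = (18 − 18) − 0 = 0, and there is no ∂_3, so H_2 ≅ 0.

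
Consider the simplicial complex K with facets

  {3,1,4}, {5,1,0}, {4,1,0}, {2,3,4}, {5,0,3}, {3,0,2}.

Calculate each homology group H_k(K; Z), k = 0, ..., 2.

H_0 = Z,  H_1 = Z,  H_2 = 0.

Take the total order 0 < 1 < 2 < 3 < 4 < 5 on the vertex set. Then K (dimension 2) consists of the simplices:

  0-simplices (6): [0], [1], [2], [3], [4], [5]
  1-simplices (12): [0,1], [0,2], [0,3], [0,4], [0,5], [1,3], [1,4], [1,5], [2,3], [2,4], [3,4], [3,5]
  2-simplices (6): [0,1,4], [0,1,5], [0,2,3], [0,3,5], [1,3,4], [2,3,4]

so the chain groups are C_0 ≅ Z^6, C_1 ≅ Z^12, C_2 ≅ Z^6.

∂_1: C_1 → C_0 maps an edge to its endpoints' difference, ∂[p,q] = q − p.
As a 6×12 matrix over Z this has rank 5, with invariant factors (1,1,1,1,1).

∂_2: C_2 → C_1 acts by ∂[p,q,r] = [q,r] − [p,r] + [p,q]. For instance
  ∂[0,2,3] = [2,3] − [0,3] + [0,2],
  ∂[2,3,4] = [3,4] − [2,4] + [2,3].
The 12×6 boundary matrix has rank 6 and Smith normal form diag(1,1,1,1,1,1).

Reading off H_k = ker ∂_k / im ∂_{k+1}:

  H_0: rank C_0 − rank ∂_1 = 6 − 5 = 1, and the invariant factors of ∂_1 are all 1, so H_0 ≅ Z.
  H_1: rank ker ∂_1 − rank ∂_2 = (12 − 5) − 6 = 1, and the invariant factors of ∂_2 are all 1, so H_1 ≅ Z.
  H_2: rank ker ∂_2 − rank ∂_3 = (6 − 6) − 0 = 0, and there is no ∂_3, so H_2 ≅ 0.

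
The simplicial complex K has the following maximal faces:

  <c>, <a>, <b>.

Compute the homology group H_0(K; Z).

K has 3 vertices.
rank ∂_0 = 0, rank ∂_1 = 0 ⇒ b_0 = 3 − 0 − 0 = 3. So H_0 = Z^3.

H_0 = Z^3.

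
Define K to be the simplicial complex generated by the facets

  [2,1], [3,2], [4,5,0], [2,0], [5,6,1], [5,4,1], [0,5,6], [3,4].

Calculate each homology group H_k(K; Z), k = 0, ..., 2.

H_0 ≅ Z,  H_1 ≅ Z^2,  H_2 = 0.

Take the total order 0 < 1 < 2 < 3 < 4 < 5 < 6 on the vertex set. Then K (dimension 2) consists of the simplices:

  0-simplices (7): [0], [1], [2], [3], [4], [5], [6]
  1-simplices (12): [0,2], [0,4], [0,5], [0,6], [1,2], [1,4], [1,5], [1,6], [2,3], [3,4], [4,5], [5,6]
  2-simplices (4): [0,4,5], [0,5,6], [1,4,5], [1,5,6]

giving chain groups C_0 ≅ Z^7, C_1 ≅ Z^12, C_2 ≅ Z^4.

∂_1: C_1 → C_0 is given by ∂[p,q] = [q] − [p].
The resulting 7×12 matrix has rank 6, and its Smith normal form has invariant factors (1,1,1,1,1,1).

∂_2: C_2 → C_1 sends each 2-simplex [p,q,r] to [q,r] − [p,r] + [p,q]. For instance
  ∂[0,4,5] = [4,5] − [0,5] + [0,4],
  ∂[1,5,6] = [5,6] − [1,6] + [1,5].
As a 12×4 matrix over Z this has rank 4, with invariant factors (1,1,1,1).

Computing H_k = (kernel of ∂_k) / (image of ∂_{k+1}):

  H_0: rank C_0 − rank ∂_1 = 7 − 6 = 1, and the invariant factors of ∂_1 are all 1, so H_0 = Z.
  H_1: rank ker ∂_1 − rank ∂_2 = (12 − 6) − 4 = 2, and the invariant factors of ∂_2 are all 1, so H_1 = Z^2.
  H_2: rank ker ∂_2 − rank ∂_3 = (4 − 4) − 0 = 0, and there is no ∂_3, so H_2 = 0.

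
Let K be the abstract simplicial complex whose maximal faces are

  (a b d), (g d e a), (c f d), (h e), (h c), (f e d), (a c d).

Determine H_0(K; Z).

H_0 = Z.

Order the vertices as a < b < c < d < e < f < g < h. Listing each simplex with vertices in this order, K has dimension 3 with simplices:

  0-simplices (8): a, b, c, d, e, f, g, h
  1-simplices (15): ab, ac, ad, ae, ag, bd, cd, cf, ch, de, df, dg, ef, eg, eh
  2-simplices (8): abd, acd, ade, adg, aeg, cdf, def, deg
  3-simplices (1): adeg

Hence C_0 ≅ Z^8, C_1 ≅ Z^15, C_2 ≅ Z^8, C_3 ≅ Z^1.

Boundary ∂_1: C_1 → C_0 maps an edge to its endpoints' difference, ∂[p,q] = q − p.
The resulting 8×15 matrix has rank 7, and its Smith normal form has invariant factors (1,1,1,1,1,1,1).

Boundary ∂_2: C_2 → C_1 maps a triangle to the signed sum of its edges. For instance
  ∂cdf = df − cf + cd,
  ∂def = ef − df + de.
The resulting 15×8 matrix has rank 7, and its Smith normal form has invariant factors (1,1,1,1,1,1,1).

∂_3: C_3 → C_2 sends each 3-simplex σ to the alternating sum Σ_i (−1)^i (σ with its i-th vertex removed). For instance
  ∂adeg = deg − aeg + adg − ade.
This gives a 8×1 integer matrix of rank 1; reducing to Smith normal form yields diagonal entries (1).

Now H_k = ker ∂_k / im ∂_{k+1}, so:

  H_0: rank C_0 − rank ∂_1 = 8 − 7 = 1, and the invariant factors of ∂_1 are all 1, so H_0 = Z.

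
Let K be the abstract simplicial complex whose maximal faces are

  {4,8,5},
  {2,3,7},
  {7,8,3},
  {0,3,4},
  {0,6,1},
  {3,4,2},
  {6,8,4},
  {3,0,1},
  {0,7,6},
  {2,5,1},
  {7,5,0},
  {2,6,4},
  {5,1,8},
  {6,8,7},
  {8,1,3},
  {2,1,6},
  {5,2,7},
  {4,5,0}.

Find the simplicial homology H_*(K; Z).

H_0 = Z,  H_1 = Z^2,  H_2 = Z.

Take the total order 0 < 1 < 2 < 3 < 4 < 5 < 6 < 7 < 8 on the vertex set. Then K (dimension 2) consists of the simplices:

  0-simplices (9): [0], [1], [2], [3], [4], [5], [6], [7], [8]
  1-simplices (27): (27 of them)
  2-simplices (18): [0,1,3], [0,1,6], [0,3,4], [0,4,5], [0,5,7], [0,6,7], [1,2,5], [1,2,6], [1,3,8], [1,5,8], [2,3,4], [2,3,7], [2,4,6], [2,5,7], [3,7,8], [4,5,8], [4,6,8], [6,7,8]

giving chain groups C_0 ≅ Z^9, C_1 ≅ Z^27, C_2 ≅ Z^18.

Boundary ∂_1: C_1 → C_0 is given by ∂[p,q] = [q] − [p]. For instance
  ∂[1,2] = [2] − [1].
As a 9×27 matrix over Z this has rank 8, with invariant factors (1,1,1,1,1,1,1,1).

∂_2: C_2 → C_1 acts by ∂[p,q,r] = [q,r] − [p,r] + [p,q]. For instance
  ∂[2,4,6] = [4,6] − [2,6] + [2,4],
  ∂[2,3,7] = [3,7] − [2,7] + [2,3].
The 27×18 boundary matrix has rank 17 and Smith normal form diag(1,1,1,1,1,1,1,1,1,1,1,1,1,1,1,1,1).

Reading off H_k = ker ∂_k / im ∂_{k+1}:

  H_0: rank C_0 − rank ∂_1 = 9 − 8 = 1, and the invariant factors of ∂_1 are all 1, so H_0 = Z.
  H_1: rank ker ∂_1 − rank ∂_2 = (27 − 8) − 17 = 2, and the invariant factors of ∂_2 are all 1, so H_1 = Z^2.
  H_2: rank ker ∂_2 − rank ∂_3 = (18 − 17) − 0 = 1, and there is no ∂_3, so H_2 = Z.

As a check, the Euler characteristic is 9 − 27 + 18 = 0, which agrees with 1 − 2 + 1 = 0.
(K is a triangulation of the torus T^2.)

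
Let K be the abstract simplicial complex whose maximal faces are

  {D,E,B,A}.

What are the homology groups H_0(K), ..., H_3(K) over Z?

Order the vertices as A < B < D < E. Listing each simplex with vertices in this order, K has dimension 3 with simplices:

  0-simplices (4): A, B, D, E
  1-simplices (6): AB, AD, AE, BD, BE, DE
  2-simplices (4): ABD, ABE, ADE, BDE
  3-simplices (1): ABDE

Hence C_0 ≅ Z^4, C_1 ≅ Z^6, C_2 ≅ Z^4, C_3 ≅ Z^1.

∂_1: C_1 → C_0 is given by ∂[p,q] = [q] − [p]. For instance
  ∂AE = E − A.
This gives a 4×6 integer matrix of rank 3; reducing to Smith normal form yields diagonal entries (1,1,1).

The boundary map ∂_2: C_2 → C_1 sends each 2-simplex [p,q,r] to [q,r] − [p,r] + [p,q]. For instance
  ∂BDE = DE − BE + BD,
  ∂ABD = BD − AD + AB.
This gives a 6×4 integer matrix of rank 3; reducing to Smith normal form yields diagonal entries (1,1,1).

The boundary map ∂_3: C_3 → C_2 sends each 3-simplex σ to the alternating sum Σ_i (−1)^i (σ with its i-th vertex removed). For instance
  ∂ABDE = BDE − ADE + ABE − ABD.
This gives a 4×1 integer matrix of rank 1; reducing to Smith normal form yields diagonal entries (1).

From H_k ≅ ker(∂_k) / im(∂_{k+1}) we obtain:

  H_0: rank C_0 − rank ∂_1 = 4 − 3 = 1, and the invariant factors of ∂_1 are all 1, so H_0 = Z.
  H_1: rank ker ∂_1 − rank ∂_2 = (6 − 3) − 3 = 0, and the invariant factors of ∂_2 are all 1, so H_1 = 0.
  H_2: rank ker ∂_2 − rank ∂_3 = (4 − 3) − 1 = 0, and the invariant factors of ∂_3 are all 1, so H_2 = 0.
  H_3: rank ker ∂_3 − rank ∂_4 = (1 − 1) − 0 = 0, and there is no ∂_4, so H_3 = 0.

H_0 = Z,  H_1 = 0,  H_2 = 0,  H_3 = 0.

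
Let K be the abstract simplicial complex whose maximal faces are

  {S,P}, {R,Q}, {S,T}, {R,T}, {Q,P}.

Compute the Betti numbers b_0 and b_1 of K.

Order the vertices as P < Q < R < S < T. Listing each simplex with vertices in this order, K has dimension 1 with simplices:

  0-simplices (5): P, Q, R, S, T
  1-simplices (5): PQ, PS, QR, RT, ST

so the chain groups are C_0 ≅ Z^5, C_1 ≅ Z^5.

The boundary map ∂_1: C_1 → C_0 maps an edge to its endpoints' difference, ∂[p,q] = q − p.
The resulting 5×5 matrix has rank 4, and its Smith normal form has invariant factors (1,1,1,1).

Now H_k = ker ∂_k / im ∂_{k+1}, so:

  H_0: rank C_0 − rank ∂_1 = 5 − 4 = 1, and the invariant factors of ∂_1 are all 1, so H_0 = Z.
  H_1: rank ker ∂_1 − rank ∂_2 = (5 − 4) − 0 = 1, and there is no ∂_2, so H_1 = Z.

Hence the Betti numbers are b_0 = 1, b_1 = 1.

b_0 = 1, b_1 = 1.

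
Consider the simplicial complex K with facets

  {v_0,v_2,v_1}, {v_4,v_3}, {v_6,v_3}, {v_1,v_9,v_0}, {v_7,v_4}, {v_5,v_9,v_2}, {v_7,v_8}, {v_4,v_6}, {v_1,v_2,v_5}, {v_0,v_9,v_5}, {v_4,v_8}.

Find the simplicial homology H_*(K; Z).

H_0 = Z^2,  H_1 = Z^3,  H_2 = 0.

Fix the vertex order v_0 < v_1 < v_2 < v_3 < v_4 < v_5 < v_6 < v_7 < v_8 < v_9 and write every simplex with vertices in increasing order. Then dim K = 2 and the simplices of K are:

  0-simplices (10): [v_0], [v_1], [v_2], [v_3], [v_4], [v_5], [v_6], [v_7], [v_8], [v_9]
  1-simplices (16): (16 of them)
  2-simplices (5): [v_0,v_1,v_2], [v_0,v_1,v_9], [v_0,v_5,v_9], [v_1,v_2,v_5], [v_2,v_5,v_9]

Hence C_0 ≅ Z^10, C_1 ≅ Z^16, C_2 ≅ Z^5.

The boundary map ∂_1: C_1 → C_0 sends each edge [p,q] (with p < q) to q − p. For instance
  ∂[v_5,v_9] = [v_9] − [v_5].
This gives a 10×16 integer matrix of rank 8; reducing to Smith normal form yields diagonal entries (1,1,1,1,1,1,1,1).

Boundary ∂_2: C_2 → C_1 sends each 2-simplex [p,q,r] to [q,r] − [p,r] + [p,q]. For instance
  ∂[v_0,v_1,v_9] = [v_1,v_9] − [v_0,v_9] + [v_0,v_1],
  ∂[v_0,v_1,v_2] = [v_1,v_2] − [v_0,v_2] + [v_0,v_1].
As a 16×5 matrix over Z this has rank 5, with invariant factors (1,1,1,1,1).

Computing H_k = (kernel of ∂_k) / (image of ∂_{k+1}):

  H_0: rank C_0 − rank ∂_1 = 10 − 8 = 2, and the invariant factors of ∂_1 are all 1, so H_0 ≅ Z^2.
  H_1: rank ker ∂_1 − rank ∂_2 = (16 − 8) − 5 = 3, and the invariant factors of ∂_2 are all 1, so H_1 ≅ Z^3.
  H_2: rank ker ∂_2 − rank ∂_3 = (5 − 5) − 0 = 0, and there is no ∂_3, so H_2 ≅ 0.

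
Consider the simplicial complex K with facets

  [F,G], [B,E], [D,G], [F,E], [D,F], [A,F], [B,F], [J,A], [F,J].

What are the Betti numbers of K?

We work with the vertex ordering A < B < D < E < F < G < J. The simplices of K, each written with vertices in increasing order, are:

  0-simplices (7): A, B, D, E, F, G, J
  1-simplices (9): AF, AJ, BE, BF, DF, DG, EF, FG, FJ

so the chain groups are C_0 ≅ Z^7, C_1 ≅ Z^9.

∂_1: C_1 → C_0 is given by ∂[p,q] = [q] − [p]. For instance
  ∂FJ = J − F.
This gives a 7×9 integer matrix of rank 6; reducing to Smith normal form yields diagonal entries (1,1,1,1,1,1).

From H_k ≅ ker(∂_k) / im(∂_{k+1}) we obtain:

  H_0: rank C_0 − rank ∂_1 = 7 − 6 = 1, and the invariant factors of ∂_1 are all 1, so H_0 ≅ Z.
  H_1: rank ker ∂_1 − rank ∂_2 = (9 − 6) − 0 = 3, and there is no ∂_2, so H_1 ≅ Z^3.

Hence the Betti numbers are b_0 = 1, b_1 = 3.

b_0 = 1, b_1 = 3.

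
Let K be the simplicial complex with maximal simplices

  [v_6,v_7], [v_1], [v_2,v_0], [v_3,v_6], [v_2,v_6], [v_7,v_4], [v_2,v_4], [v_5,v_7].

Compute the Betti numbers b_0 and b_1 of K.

Fix the vertex order v_0 < v_1 < v_2 < v_3 < v_4 < v_5 < v_6 < v_7 and write every simplex with vertices in increasing order. Then dim K = 1 and the simplices of K are:

  0-simplices (8): [v_0], [v_1], [v_2], [v_3], [v_4], [v_5], [v_6], [v_7]
  1-simplices (7): [v_0,v_2], [v_2,v_4], [v_2,v_6], [v_3,v_6], [v_4,v_7], [v_5,v_7], [v_6,v_7]

Hence C_0 ≅ Z^8, C_1 ≅ Z^7.

Boundary ∂_1: C_1 → C_0 is given by ∂[p,q] = [q] − [p].
The resulting 8×7 matrix has rank 6, and its Smith normal form has invariant factors (1,1,1,1,1,1).

Computing H_k = (kernel of ∂_k) / (image of ∂_{k+1}):

  H_0: rank C_0 − rank ∂_1 = 8 − 6 = 2, and the invariant factors of ∂_1 are all 1, so H_0 ≅ Z^2.
  H_1: rank ker ∂_1 − rank ∂_2 = (7 − 6) − 0 = 1, and there is no ∂_2, so H_1 ≅ Z.

Hence the Betti numbers are b_0 = 2, b_1 = 1.

b_0 = 2, b_1 = 1.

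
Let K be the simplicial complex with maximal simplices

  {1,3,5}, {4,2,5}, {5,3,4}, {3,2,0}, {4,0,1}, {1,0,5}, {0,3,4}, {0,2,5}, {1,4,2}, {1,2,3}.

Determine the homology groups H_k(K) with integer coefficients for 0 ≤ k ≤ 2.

Fix the vertex order 0 < 1 < 2 < 3 < 4 < 5 and write every simplex with vertices in increasing order. Then dim K = 2 and the simplices of K are:

  0-simplices (6): [0], [1], [2], [3], [4], [5]
  1-simplices (15): [0,1], [0,2], [0,3], [0,4], [0,5], [1,2], [1,3], [1,4], [1,5], [2,3], [2,4], [2,5], [3,4], [3,5], [4,5]
  2-simplices (10): [0,1,4], [0,1,5], [0,2,3], [0,2,5], [0,3,4], [1,2,3], [1,2,4], [1,3,5], [2,4,5], [3,4,5]

so the chain groups are C_0 ≅ Z^6, C_1 ≅ Z^15, C_2 ≅ Z^10.

The boundary map ∂_1: C_1 → C_0 sends each edge [p,q] (with p < q) to q − p. For instance
  ∂[2,5] = [5] − [2].
The resulting 6×15 matrix has rank 5, and its Smith normal form has invariant factors (1,1,1,1,1).

Boundary ∂_2: C_2 → C_1 acts by ∂[p,q,r] = [q,r] − [p,r] + [p,q]. For instance
  ∂[0,2,3] = [2,3] − [0,3] + [0,2],
  ∂[1,3,5] = [3,5] − [1,5] + [1,3].
As a 15×10 matrix over Z this has rank 10, with invariant factors (1,1,1,1,1,1,1,1,1,2).

Now H_k = ker ∂_k / im ∂_{k+1}, so:

  H_0: rank C_0 − rank ∂_1 = 6 − 5 = 1, and the invariant factors of ∂_1 are all 1, so H_0 = Z.
  H_1: rank ker ∂_1 − rank ∂_2 = (15 − 5) − 10 = 0, and ∂_2 has invariant factor 2 > 1, so H_1 = Z_2.
  H_2: rank ker ∂_2 − rank ∂_3 = (10 − 10) − 0 = 0, and there is no ∂_3, so H_2 = 0.

H_0 = Z,  H_1 = Z_2,  H_2 = 0.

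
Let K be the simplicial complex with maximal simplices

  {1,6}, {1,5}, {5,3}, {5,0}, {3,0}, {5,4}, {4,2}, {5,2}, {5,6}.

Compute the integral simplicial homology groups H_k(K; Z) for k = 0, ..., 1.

Fix the vertex order 0 < 1 < 2 < 3 < 4 < 5 < 6 and write every simplex with vertices in increasing order. Then dim K = 1 and the simplices of K are:

  0-simplices (7): [0], [1], [2], [3], [4], [5], [6]
  1-simplices (9): [0,3], [0,5], [1,5], [1,6], [2,4], [2,5], [3,5], [4,5], [5,6]

giving chain groups C_0 ≅ Z^7, C_1 ≅ Z^9.

∂_1: C_1 → C_0 sends each edge [p,q] (with p < q) to q − p.
As a 7×9 matrix over Z this has rank 6, with invariant factors (1,1,1,1,1,1).

Computing H_k = (kernel of ∂_k) / (image of ∂_{k+1}):

  H_0: rank C_0 − rank ∂_1 = 7 − 6 = 1, and the invariant factors of ∂_1 are all 1, so H_0 = Z.
  H_1: rank ker ∂_1 − rank ∂_2 = (9 − 6) − 0 = 3, and there is no ∂_2, so H_1 = Z^3.

H_0 = Z,  H_1 = Z^3.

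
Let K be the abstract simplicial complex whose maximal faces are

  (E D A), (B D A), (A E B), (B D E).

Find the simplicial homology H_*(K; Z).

Fix the vertex order A < B < D < E and write every simplex with vertices in increasing order. Then dim K = 2 and the simplices of K are:

  0-simplices (4): A, B, D, E
  1-simplices (6): AB, AD, AE, BD, BE, DE
  2-simplices (4): ABD, ABE, ADE, BDE

giving chain groups C_0 ≅ Z^4, C_1 ≅ Z^6, C_2 ≅ Z^4.

Boundary ∂_1: C_1 → C_0 sends each edge [p,q] (with p < q) to q − p. For instance
  ∂AE = E − A.
As a 4×6 matrix over Z this has rank 3, with invariant factors (1,1,1).

∂_2: C_2 → C_1 sends each 2-simplex [p,q,r] to [q,r] − [p,r] + [p,q]. For instance
  ∂BDE = DE − BE + BD,
  ∂ABD = BD − AD + AB.
The 6×4 boundary matrix has rank 3 and Smith normal form diag(1,1,1).

From H_k ≅ ker(∂_k) / im(∂_{k+1}) we obtain:

  H_0: rank C_0 − rank ∂_1 = 4 − 3 = 1, and the invariant factors of ∂_1 are all 1, so H_0 ≅ Z.
  H_1: rank ker ∂_1 − rank ∂_2 = (6 − 3) − 3 = 0, and the invariant factors of ∂_2 are all 1, so H_1 ≅ 0.
  H_2: rank ker ∂_2 − rank ∂_3 = (4 − 3) − 0 = 1, and there is no ∂_3, so H_2 ≅ Z.

As a check, the Euler characteristic is 4 − 6 + 4 = 2, which agrees with 1 − 0 + 1 = 2.

H_0 ≅ Z,  H_1 = 0,  H_2 ≅ Z.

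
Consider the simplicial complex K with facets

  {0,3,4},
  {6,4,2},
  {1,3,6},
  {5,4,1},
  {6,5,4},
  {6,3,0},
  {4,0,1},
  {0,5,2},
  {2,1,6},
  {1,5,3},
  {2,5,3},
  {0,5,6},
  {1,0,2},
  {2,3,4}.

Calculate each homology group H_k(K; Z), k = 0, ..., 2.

Take the total order 0 < 1 < 2 < 3 < 4 < 5 < 6 on the vertex set. Then K (dimension 2) consists of the simplices:

  0-simplices (7): [0], [1], [2], [3], [4], [5], [6]
  1-simplices (21): [0,1], [0,2], [0,3], [0,4], [0,5], [0,6], [1,2], [1,3], [1,4], [1,5], [1,6], [2,3], [2,4], [2,5], [2,6], [3,4], [3,5], [3,6], [4,5], [4,6], [5,6]
  2-simplices (14): [0,1,2], [0,1,4], [0,2,5], [0,3,4], [0,3,6], [0,5,6], [1,2,6], [1,3,5], [1,3,6], [1,4,5], [2,3,4], [2,3,5], [2,4,6], [4,5,6]

Hence C_0 ≅ Z^7, C_1 ≅ Z^21, C_2 ≅ Z^14.

The boundary map ∂_1: C_1 → C_0 is given by ∂[p,q] = [q] − [p].
This gives a 7×21 integer matrix of rank 6; reducing to Smith normal form yields diagonal entries (1,1,1,1,1,1).

Boundary ∂_2: C_2 → C_1 sends each 2-simplex [p,q,r] to [q,r] − [p,r] + [p,q]. For instance
  ∂[0,3,6] = [3,6] − [0,6] + [0,3],
  ∂[4,5,6] = [5,6] − [4,6] + [4,5].
The resulting 21×14 matrix has rank 13, and its Smith normal form has invariant factors (1,1,1,1,1,1,1,1,1,1,1,1,1).

Computing H_k = (kernel of ∂_k) / (image of ∂_{k+1}):

  H_0: rank C_0 − rank ∂_1 = 7 − 6 = 1, and the invariant factors of ∂_1 are all 1, so H_0 = Z.
  H_1: rank ker ∂_1 − rank ∂_2 = (21 − 6) − 13 = 2, and the invariant factors of ∂_2 are all 1, so H_1 = Z^2.
  H_2: rank ker ∂_2 − rank ∂_3 = (14 − 13) − 0 = 1, and there is no ∂_3, so H_2 = Z.

As a check, the Euler characteristic is 7 − 21 + 14 = 0, which agrees with 1 − 2 + 1 = 0.

H_0 ≅ Z,  H_1 ≅ Z^2,  H_2 ≅ Z.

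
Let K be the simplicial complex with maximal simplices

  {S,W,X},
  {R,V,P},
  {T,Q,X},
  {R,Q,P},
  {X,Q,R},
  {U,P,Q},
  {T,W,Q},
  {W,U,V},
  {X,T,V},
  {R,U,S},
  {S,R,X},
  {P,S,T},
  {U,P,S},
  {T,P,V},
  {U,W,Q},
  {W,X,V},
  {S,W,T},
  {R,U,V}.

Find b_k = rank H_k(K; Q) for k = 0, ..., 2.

b_0 = 1, b_1 = 1, b_2 = 0.

We work with the vertex ordering P < Q < R < S < T < U < V < W < X. The simplices of K, each written with vertices in increasing order, are:

  0-simplices (9): P, Q, R, S, T, U, V, W, X
  1-simplices (27): PQ, PR, PS, PT, PU, PV, QR, QT, QU, QW, QX, RS, RU, RV, RX, ST, SU, SW, SX, TV, TW, TX, UV, UW, VW, VX, WX
  2-simplices (18): PQR, PQU, PRV, PST, PSU, PTV, QRX, QTW, QTX, QUW, RSU, RSX, RUV, STW, SWX, TVX, UVW, VWX

Hence C_0 ≅ Z^9, C_1 ≅ Z^27, C_2 ≅ Z^18.

The boundary map ∂_1: C_1 → C_0 is given by ∂[p,q] = [q] − [p].
This gives a 9×27 integer matrix of rank 8; reducing to Smith normal form yields diagonal entries (1,1,1,1,1,1,1,1).

Boundary ∂_2: C_2 → C_1 sends each 2-simplex [p,q,r] to [q,r] − [p,r] + [p,q]. For instance
  ∂RUV = UV − RV + RU,
  ∂PSU = SU − PU + PS.
The resulting 27×18 matrix has rank 18, and its Smith normal form has invariant factors (1,1,1,1,1,1,1,1,1,1,1,1,1,1,1,1,1,2).

Computing H_k = (kernel of ∂_k) / (image of ∂_{k+1}):

  H_0: rank C_0 − rank ∂_1 = 9 − 8 = 1, and the invariant factors of ∂_1 are all 1, so H_0 ≅ Z.
  H_1: rank ker ∂_1 − rank ∂_2 = (27 − 8) − 18 = 1, and ∂_2 has invariant factor 2 > 1, so H_1 ≅ Z ⊕ Z/2.
  H_2: rank ker ∂_2 − rank ∂_3 = (18 − 18) − 0 = 0, and there is no ∂_3, so H_2 ≅ 0.

As a check, the Euler characteristic is 9 − 27 + 18 = 0, which agrees with 1 − 1 + 0 = 0.

Hence the Betti numbers are b_0 = 1, b_1 = 1, b_2 = 0.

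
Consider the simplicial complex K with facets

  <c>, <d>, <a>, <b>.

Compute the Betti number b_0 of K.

Order the vertices as a < b < c < d. Listing each simplex with vertices in this order, K has dimension 0 with simplices:

  0-simplices (4): a, b, c, d

so the chain groups are C_0 ≅ Z^4.

Computing H_k = (kernel of ∂_k) / (image of ∂_{k+1}):

  H_0: rank C_0 − rank ∂_1 = 4 − 0 = 4, and there is no ∂_1, so H_0 ≅ Z^4.

Hence the Betti numbers are b_0 = 4.

b_0 = 4.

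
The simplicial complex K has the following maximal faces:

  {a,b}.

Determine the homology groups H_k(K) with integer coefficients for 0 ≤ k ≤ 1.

Order the vertices as a < b. Listing each simplex with vertices in this order, K has dimension 1 with simplices:

  0-simplices (2): a, b
  1-simplices (1): ab

Hence C_0 ≅ Z^2, C_1 ≅ Z^1.

∂_1: C_1 → C_0 is given by ∂[p,q] = [q] − [p].
The 2×1 boundary matrix has rank 1 and Smith normal form diag(1).

Computing H_k = (kernel of ∂_k) / (image of ∂_{k+1}):

  H_0: rank C_0 − rank ∂_1 = 2 − 1 = 1, and the invariant factors of ∂_1 are all 1, so H_0 = Z.
  H_1: rank ker ∂_1 − rank ∂_2 = (1 − 1) − 0 = 0, and there is no ∂_2, so H_1 = 0.

H_0 = Z,  H_1 = 0.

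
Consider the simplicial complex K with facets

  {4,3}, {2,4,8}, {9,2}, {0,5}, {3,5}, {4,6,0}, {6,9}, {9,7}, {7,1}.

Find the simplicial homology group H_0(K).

H_0 ≅ Z.

We work with the vertex ordering 0 < 1 < 2 < 3 < 4 < 5 < 6 < 7 < 8 < 9. The simplices of K, each written with vertices in increasing order, are:

  0-simplices (10): [0], [1], [2], [3], [4], [5], [6], [7], [8], [9]
  1-simplices (13): [0,4], [0,5], [0,6], [1,7], [2,4], [2,8], [2,9], [3,4], [3,5], [4,6], [4,8], [6,9], [7,9]
  2-simplices (2): [0,4,6], [2,4,8]

giving chain groups C_0 ≅ Z^10, C_1 ≅ Z^13, C_2 ≅ Z^2.

∂_1: C_1 → C_0 maps an edge to its endpoints' difference, ∂[p,q] = q − p. For instance
  ∂[0,5] = [5] − [0].
As a 10×13 matrix over Z this has rank 9, with invariant factors (1,1,1,1,1,1,1,1,1).

∂_2: C_2 → C_1 sends each 2-simplex [p,q,r] to [q,r] − [p,r] + [p,q]. For instance
  ∂[2,4,8] = [4,8] − [2,8] + [2,4],
  ∂[0,4,6] = [4,6] − [0,6] + [0,4].
The 13×2 boundary matrix has rank 2 and Smith normal form diag(1,1).

From H_k ≅ ker(∂_k) / im(∂_{k+1}) we obtain:

  H_0: rank C_0 − rank ∂_1 = 10 − 9 = 1, and the invariant factors of ∂_1 are all 1, so H_0 = Z.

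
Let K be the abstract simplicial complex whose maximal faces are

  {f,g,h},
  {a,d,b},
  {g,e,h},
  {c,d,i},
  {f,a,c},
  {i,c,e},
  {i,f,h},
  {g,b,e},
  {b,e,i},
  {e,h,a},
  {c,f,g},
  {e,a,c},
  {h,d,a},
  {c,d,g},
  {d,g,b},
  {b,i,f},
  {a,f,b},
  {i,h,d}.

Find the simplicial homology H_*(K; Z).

H_0 ≅ Z,  H_1 ≅ Z^2,  H_2 ≅ Z.

Fix the vertex order a < b < c < d < e < f < g < h < i and write every simplex with vertices in increasing order. Then dim K = 2 and the simplices of K are:

  0-simplices (9): a, b, c, d, e, f, g, h, i
  1-simplices (27): ab, ac, ad, ae, af, ah, bd, be, bf, bg, bi, cd, ce, cf, cg, ci, dg, dh, di, eg, eh, ei, fg, fh, fi, gh, hi
  2-simplices (18): abd, abf, ace, acf, adh, aeh, bdg, beg, bei, bfi, cdg, cdi, cei, cfg, dhi, egh, fgh, fhi

so the chain groups are C_0 ≅ Z^9, C_1 ≅ Z^27, C_2 ≅ Z^18.

The boundary map ∂_1: C_1 → C_0 is given by ∂[p,q] = [q] − [p]. For instance
  ∂fg = g − f.
As a 9×27 matrix over Z this has rank 8, with invariant factors (1,1,1,1,1,1,1,1).

Boundary ∂_2: C_2 → C_1 sends each 2-simplex [p,q,r] to [q,r] − [p,r] + [p,q]. For instance
  ∂cdi = di − ci + cd,
  ∂abf = bf − af + ab.
This gives a 27×18 integer matrix of rank 17; reducing to Smith normal form yields diagonal entries (1,1,1,1,1,1,1,1,1,1,1,1,1,1,1,1,1).

Reading off H_k = ker ∂_k / im ∂_{k+1}:

  H_0: rank C_0 − rank ∂_1 = 9 − 8 = 1, and the invariant factors of ∂_1 are all 1, so H_0 ≅ Z.
  H_1: rank ker ∂_1 − rank ∂_2 = (27 − 8) − 17 = 2, and the invariant factors of ∂_2 are all 1, so H_1 ≅ Z^2.
  H_2: rank ker ∂_2 − rank ∂_3 = (18 − 17) − 0 = 1, and there is no ∂_3, so H_2 ≅ Z.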